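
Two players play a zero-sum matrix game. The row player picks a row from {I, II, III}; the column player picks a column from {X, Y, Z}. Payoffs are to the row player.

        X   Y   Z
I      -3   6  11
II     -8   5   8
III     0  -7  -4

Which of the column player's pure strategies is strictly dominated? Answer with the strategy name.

Z

Y holds the row player's payoff strictly below Z in every row: 6 < 11, 5 < 8, -7 < -4.
So Z is strictly dominated for the column player.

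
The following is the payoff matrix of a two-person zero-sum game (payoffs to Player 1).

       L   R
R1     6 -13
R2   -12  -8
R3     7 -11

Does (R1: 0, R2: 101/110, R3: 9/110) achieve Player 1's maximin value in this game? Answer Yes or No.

Against L this mix gives (101/110)·(-12) + (9/110)·7 = -1149/110.
Against R this mix gives (101/110)·(-8) + (9/110)·(-11) = -907/110.
Player 2 will play L, holding Player 1 to -1149/110. Shifting weight toward the row that does better against L would raise this floor (the equalizing mix achieves -94/11 against both L and R), so the proposed strategy is not optimal.

No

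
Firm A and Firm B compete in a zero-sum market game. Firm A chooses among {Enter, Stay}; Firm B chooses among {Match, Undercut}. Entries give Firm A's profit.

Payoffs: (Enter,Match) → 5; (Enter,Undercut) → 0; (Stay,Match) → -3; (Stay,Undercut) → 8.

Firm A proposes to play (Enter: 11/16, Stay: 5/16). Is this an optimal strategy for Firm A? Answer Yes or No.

Yes

Against Match this mix gives (11/16)·5 + (5/16)·(-3) = 5/2.
Against Undercut this mix gives (11/16)·0 + (5/16)·8 = 5/2.
All of Firm B's active replies (Match, Undercut) yield 5/2, and no column does worse for Firm A. The mix makes Firm B indifferent and guarantees 5/2, so it is optimal.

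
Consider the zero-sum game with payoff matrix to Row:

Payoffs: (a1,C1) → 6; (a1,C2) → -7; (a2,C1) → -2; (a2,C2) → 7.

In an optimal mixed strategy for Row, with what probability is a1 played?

Row minima: a1 → -7, a2 → -2; maximin = -2.
Column maxima: C1 → 6, C2 → 7; minimax = 6.
-2 ≠ 6, so there is no saddle point; optimal play is mixed.
Let Row play a1 with probability p. Expected payoff against C1: 6p + (-2)(1−p) = 8p − 2; against C2: (-7)p + 7(1−p) = −14p + 7.
Setting these equal: 8p − 2 = −14p + 7 ⇒ 22p = 9 ⇒ p = 9/22, and the value is (8)·(9/22) − 2 = 14/11.
For Column: with q = P(C1), equating a1's and a2's payoffs gives 13q − 7 = −9q + 7 ⇒ q = 7/11.

9/22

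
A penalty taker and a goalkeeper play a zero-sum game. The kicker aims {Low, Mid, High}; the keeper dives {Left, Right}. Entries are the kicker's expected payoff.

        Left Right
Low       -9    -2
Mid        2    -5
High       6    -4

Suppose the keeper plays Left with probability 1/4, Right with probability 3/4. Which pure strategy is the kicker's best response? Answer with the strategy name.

High

Expected payoff of Low: (1/4)·(-9) + (3/4)·(-2) = -15/4.
Expected payoff of Mid: (1/4)·2 + (3/4)·(-5) = -13/4.
Expected payoff of High: (1/4)·6 + (3/4)·(-4) = -3/2.
The largest is -3/2, so the kicker's best response is High.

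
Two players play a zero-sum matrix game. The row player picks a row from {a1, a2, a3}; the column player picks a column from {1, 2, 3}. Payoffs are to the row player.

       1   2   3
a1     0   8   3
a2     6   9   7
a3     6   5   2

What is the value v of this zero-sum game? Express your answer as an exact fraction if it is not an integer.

6

Row minima: a1 → 0, a2 → 6, a3 → 2; maximin = 6.
Column maxima: 1 → 6, 2 → 9, 3 → 7; minimax = 6.
Since maximin = minimax = 6, there is a saddle point and the value is 6.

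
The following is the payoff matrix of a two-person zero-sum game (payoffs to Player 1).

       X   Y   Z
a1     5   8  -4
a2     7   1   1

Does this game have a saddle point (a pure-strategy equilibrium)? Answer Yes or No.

Row minima: a1 → -4, a2 → 1; maximin = 1.
Column maxima: X → 7, Y → 8, Z → 1; minimax = 1.
maximin = minimax = 1, so a saddle point exists.

Yes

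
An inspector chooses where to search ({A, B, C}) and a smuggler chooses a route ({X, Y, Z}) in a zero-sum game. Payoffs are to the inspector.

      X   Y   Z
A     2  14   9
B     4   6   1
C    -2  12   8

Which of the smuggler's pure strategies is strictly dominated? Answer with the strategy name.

Y

X holds the inspector's payoff strictly below Y in every row: 2 < 14, 4 < 6, -2 < 12.
So Y is strictly dominated for the smuggler.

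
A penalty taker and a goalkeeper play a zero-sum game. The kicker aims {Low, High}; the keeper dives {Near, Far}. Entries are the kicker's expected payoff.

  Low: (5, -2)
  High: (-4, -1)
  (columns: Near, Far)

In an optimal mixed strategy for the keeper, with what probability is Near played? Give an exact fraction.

1/10

Row minima: Low → -2, High → -4; maximin = -2.
Column maxima: Near → 5, Far → -1; minimax = -1.
-2 ≠ -1, so there is no saddle point; optimal play is mixed.
Let the kicker play Low with probability p. Expected payoff against Near: 5p + (-4)(1−p) = 9p − 4; against Far: (-2)p + (-1)(1−p) = −p − 1.
Setting these equal: 9p − 4 = −p − 1 ⇒ 10p = 3 ⇒ p = 3/10, and the value is (9)·(3/10) − 4 = -13/10.
For the keeper: with q = P(Near), equating Low's and High's payoffs gives 7q − 2 = −3q − 1 ⇒ q = 1/10.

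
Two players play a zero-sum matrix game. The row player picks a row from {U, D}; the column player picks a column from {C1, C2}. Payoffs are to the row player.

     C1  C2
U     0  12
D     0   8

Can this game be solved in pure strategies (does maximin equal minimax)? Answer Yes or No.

Row minima: U → 0, D → 0; maximin = 0.
Column maxima: C1 → 0, C2 → 12; minimax = 0.
maximin = minimax = 0, so a saddle point exists.

Yes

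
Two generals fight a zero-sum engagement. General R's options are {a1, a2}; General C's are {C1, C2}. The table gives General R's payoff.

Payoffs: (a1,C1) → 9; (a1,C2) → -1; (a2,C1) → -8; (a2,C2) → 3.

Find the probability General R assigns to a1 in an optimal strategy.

11/21

Row minima: a1 → -1, a2 → -8; maximin = -1.
Column maxima: C1 → 9, C2 → 3; minimax = 3.
-1 ≠ 3, so there is no saddle point; optimal play is mixed.
Let General R play a1 with probability p. Expected payoff against C1: 9p + (-8)(1−p) = 17p − 8; against C2: (-1)p + 3(1−p) = −4p + 3.
Setting these equal: 17p − 8 = −4p + 3 ⇒ 21p = 11 ⇒ p = 11/21, and the value is (17)·(11/21) − 8 = 19/21.
For General C: with q = P(C1), equating a1's and a2's payoffs gives 10q − 1 = −11q + 3 ⇒ q = 4/21.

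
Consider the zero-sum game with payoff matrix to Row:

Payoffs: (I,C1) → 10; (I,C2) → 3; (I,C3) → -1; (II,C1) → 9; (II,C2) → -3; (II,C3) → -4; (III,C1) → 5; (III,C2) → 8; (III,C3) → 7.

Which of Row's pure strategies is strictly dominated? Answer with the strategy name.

I gives a strictly higher payoff than II against every column: 10 > 9, 3 > -3, -1 > -4.
So II is strictly dominated and Row never plays it.

II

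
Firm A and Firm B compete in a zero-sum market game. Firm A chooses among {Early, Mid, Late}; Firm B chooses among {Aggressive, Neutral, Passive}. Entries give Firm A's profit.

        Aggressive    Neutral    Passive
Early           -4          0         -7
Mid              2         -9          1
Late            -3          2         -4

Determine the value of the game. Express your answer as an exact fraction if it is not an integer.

Row minima: Early → -7, Mid → -9, Late → -4; maximin = -4.
Column maxima: Aggressive → 2, Neutral → 2, Passive → 1; minimax = 1.
-4 ≠ 1, so there is no saddle point; optimal play is mixed.
Early is strictly dominated by Late, so Firm A never plays it.
Aggressive is strictly dominated by Passive (it gives Firm A strictly more in every row), so Firm B never plays it.
On the remaining 2×2 (Mid, Late vs Neutral, Passive):
Let Firm A play Mid with probability p. Expected payoff against Neutral: (-9)p + 2(1−p) = −11p + 2; against Passive: 1p + (-4)(1−p) = 5p − 4.
Setting these equal: −11p + 2 = 5p − 4 ⇒ −16p = -6 ⇒ p = 3/8, and the value is (-11)·(3/8) + 2 = -17/8.
For Firm B: with q = P(Neutral), equating Mid's and Late's payoffs gives −10q + 1 = 6q − 4 ⇒ q = 5/16.

-17/8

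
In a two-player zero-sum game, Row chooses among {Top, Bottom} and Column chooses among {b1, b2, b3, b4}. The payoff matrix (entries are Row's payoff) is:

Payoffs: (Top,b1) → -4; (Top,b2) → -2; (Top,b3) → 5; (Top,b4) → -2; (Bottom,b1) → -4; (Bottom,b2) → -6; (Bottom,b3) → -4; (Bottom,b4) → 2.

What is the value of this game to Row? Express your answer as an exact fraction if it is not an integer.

Row minima: Top → -4, Bottom → -6; maximin = -4.
Column maxima: b1 → -4, b2 → -2, b3 → 5, b4 → 2; minimax = -4.
Since maximin = minimax = -4, there is a saddle point and the value is -4.

-4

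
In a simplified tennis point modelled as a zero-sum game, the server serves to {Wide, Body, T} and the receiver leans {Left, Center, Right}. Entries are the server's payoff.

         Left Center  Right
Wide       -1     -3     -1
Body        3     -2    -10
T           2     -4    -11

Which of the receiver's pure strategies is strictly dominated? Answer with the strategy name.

Left

Center holds the server's payoff strictly below Left in every row: -3 < -1, -2 < 3, -4 < 2.
So Left is strictly dominated for the receiver.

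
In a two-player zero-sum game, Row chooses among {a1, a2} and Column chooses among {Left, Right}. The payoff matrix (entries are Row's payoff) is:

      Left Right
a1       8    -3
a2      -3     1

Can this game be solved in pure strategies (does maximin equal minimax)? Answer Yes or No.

Row minima: a1 → -3, a2 → -3; maximin = -3.
Column maxima: Left → 8, Right → 1; minimax = 1.
-3 ≠ 1, so no pure-strategy equilibrium exists.

No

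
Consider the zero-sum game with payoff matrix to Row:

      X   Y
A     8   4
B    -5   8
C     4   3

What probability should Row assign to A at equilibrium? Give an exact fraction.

Row minima: A → 4, B → -5, C → 3; maximin = 4.
Column maxima: X → 8, Y → 8; minimax = 8.
4 ≠ 8, so there is no saddle point; optimal play is mixed.
C is strictly dominated by A, so Row never plays it.
On the remaining 2×2 (A, B vs X, Y):
Let Row play A with probability p. Expected payoff against X: 8p + (-5)(1−p) = 13p − 5; against Y: 4p + 8(1−p) = −4p + 8.
Setting these equal: 13p − 5 = −4p + 8 ⇒ 17p = 13 ⇒ p = 13/17, and the value is (13)·(13/17) − 5 = 84/17.
For Column: with q = P(X), equating A's and B's payoffs gives 4q + 4 = −13q + 8 ⇒ q = 4/17.

13/17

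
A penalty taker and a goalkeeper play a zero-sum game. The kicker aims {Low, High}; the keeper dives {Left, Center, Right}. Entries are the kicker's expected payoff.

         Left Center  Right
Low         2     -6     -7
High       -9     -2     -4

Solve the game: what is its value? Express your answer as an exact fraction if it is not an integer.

Row minima: Low → -7, High → -9; maximin = -7.
Column maxima: Left → 2, Center → -2, Right → -4; minimax = -4.
-7 ≠ -4, so there is no saddle point; optimal play is mixed.
Center is strictly dominated by Right (it gives the kicker strictly more in every row), so the keeper never plays it.
On the remaining 2×2 (Low, High vs Left, Right):
Let the kicker play Low with probability p. Expected payoff against Left: 2p + (-9)(1−p) = 11p − 9; against Right: (-7)p + (-4)(1−p) = −3p − 4.
Setting these equal: 11p − 9 = −3p − 4 ⇒ 14p = 5 ⇒ p = 5/14, and the value is (11)·(5/14) − 9 = -71/14.
For the keeper: with q = P(Left), equating Low's and High's payoffs gives 9q − 7 = −5q − 4 ⇒ q = 3/14.

-71/14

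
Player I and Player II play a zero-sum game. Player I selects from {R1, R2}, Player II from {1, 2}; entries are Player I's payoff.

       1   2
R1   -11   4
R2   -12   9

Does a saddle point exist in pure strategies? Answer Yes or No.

Yes

Row minima: R1 → -11, R2 → -12; maximin = -11.
Column maxima: 1 → -11, 2 → 9; minimax = -11.
maximin = minimax = -11, so a saddle point exists.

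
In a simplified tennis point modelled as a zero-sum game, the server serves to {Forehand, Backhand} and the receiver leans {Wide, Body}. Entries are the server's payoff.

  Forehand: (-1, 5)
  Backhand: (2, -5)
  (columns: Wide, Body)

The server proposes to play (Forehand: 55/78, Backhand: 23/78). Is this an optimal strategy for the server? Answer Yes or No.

Against Wide this mix gives (55/78)·(-1) + (23/78)·2 = -3/26.
Against Body this mix gives (55/78)·5 + (23/78)·(-5) = 80/39.
The receiver will play Wide, holding the server to -3/26. Shifting weight toward the row that does better against Wide would raise this floor (the equalizing mix achieves 5/13 against both Wide and Body), so the proposed strategy is not optimal.

No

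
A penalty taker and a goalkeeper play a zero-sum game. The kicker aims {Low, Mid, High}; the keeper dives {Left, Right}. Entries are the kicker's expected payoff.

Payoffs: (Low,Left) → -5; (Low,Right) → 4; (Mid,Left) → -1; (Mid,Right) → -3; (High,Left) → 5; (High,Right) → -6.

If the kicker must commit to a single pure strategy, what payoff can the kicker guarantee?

Row minima: Low → -5, Mid → -3, High → -6.
The best of these is -3.

-3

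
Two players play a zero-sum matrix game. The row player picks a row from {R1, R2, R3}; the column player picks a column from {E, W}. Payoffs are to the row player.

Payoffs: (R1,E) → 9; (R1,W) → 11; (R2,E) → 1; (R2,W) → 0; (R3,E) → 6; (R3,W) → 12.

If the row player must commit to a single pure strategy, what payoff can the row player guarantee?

9

Row minima: R1 → 9, R2 → 0, R3 → 6.
The best of these is 9.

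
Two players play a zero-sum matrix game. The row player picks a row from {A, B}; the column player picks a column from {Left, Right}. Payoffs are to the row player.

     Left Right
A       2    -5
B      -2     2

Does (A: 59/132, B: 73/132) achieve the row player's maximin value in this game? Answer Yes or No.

Against Left this mix gives (59/132)·2 + (73/132)·(-2) = -7/33.
Against Right this mix gives (59/132)·(-5) + (73/132)·2 = -149/132.
The column player will play Right, holding the row player to -149/132. Shifting weight toward the row that does better against Right would raise this floor (the equalizing mix achieves -6/11 against both Right and Left), so the proposed strategy is not optimal.

No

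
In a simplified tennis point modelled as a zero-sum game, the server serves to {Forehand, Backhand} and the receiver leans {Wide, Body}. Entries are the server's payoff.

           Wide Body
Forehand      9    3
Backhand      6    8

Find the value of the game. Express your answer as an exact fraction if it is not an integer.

27/4

Row minima: Forehand → 3, Backhand → 6; maximin = 6.
Column maxima: Wide → 9, Body → 8; minimax = 8.
6 ≠ 8, so there is no saddle point; optimal play is mixed.
Let the server play Forehand with probability p. Expected payoff against Wide: 9p + 6(1−p) = 3p + 6; against Body: 3p + 8(1−p) = −5p + 8.
Setting these equal: 3p + 6 = −5p + 8 ⇒ 8p = 2 ⇒ p = 1/4, and the value is (3)·(1/4) + 6 = 27/4.
For the receiver: with q = P(Wide), equating Forehand's and Backhand's payoffs gives 6q + 3 = −2q + 8 ⇒ q = 5/8.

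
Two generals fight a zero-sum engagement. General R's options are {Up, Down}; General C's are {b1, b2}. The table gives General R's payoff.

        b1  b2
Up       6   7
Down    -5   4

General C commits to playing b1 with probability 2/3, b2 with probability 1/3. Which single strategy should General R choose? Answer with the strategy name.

Expected payoff of Up: (2/3)·6 + (1/3)·7 = 19/3.
Expected payoff of Down: (2/3)·(-5) + (1/3)·4 = -2.
The largest is 19/3, so General R's best response is Up.

Up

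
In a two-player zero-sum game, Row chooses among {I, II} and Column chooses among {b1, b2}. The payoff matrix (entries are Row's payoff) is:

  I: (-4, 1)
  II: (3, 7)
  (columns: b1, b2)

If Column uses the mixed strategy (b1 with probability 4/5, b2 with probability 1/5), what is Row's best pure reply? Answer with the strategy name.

II

Expected payoff of I: (4/5)·(-4) + (1/5)·1 = -3.
Expected payoff of II: (4/5)·3 + (1/5)·7 = 19/5.
The largest is 19/5, so Row's best response is II.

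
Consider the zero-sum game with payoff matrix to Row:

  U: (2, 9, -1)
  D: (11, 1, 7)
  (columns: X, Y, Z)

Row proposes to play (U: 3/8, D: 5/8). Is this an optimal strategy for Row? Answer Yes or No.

Yes

Against X this mix gives (3/8)·2 + (5/8)·11 = 61/8.
Against Y this mix gives (3/8)·9 + (5/8)·1 = 4.
Against Z this mix gives (3/8)·(-1) + (5/8)·7 = 4.
All of Column's active replies (Y, Z) yield 4, and no column does worse for Row. The mix makes Column indifferent and guarantees 4, so it is optimal.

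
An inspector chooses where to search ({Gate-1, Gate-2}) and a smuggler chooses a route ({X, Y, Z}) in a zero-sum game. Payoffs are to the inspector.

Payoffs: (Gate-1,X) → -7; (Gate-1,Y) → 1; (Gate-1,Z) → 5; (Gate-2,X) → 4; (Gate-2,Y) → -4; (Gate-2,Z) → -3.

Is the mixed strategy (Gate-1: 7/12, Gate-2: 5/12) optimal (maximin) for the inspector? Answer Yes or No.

Against X this mix gives (7/12)·(-7) + (5/12)·4 = -29/12.
Against Y this mix gives (7/12)·1 + (5/12)·(-4) = -13/12.
Against Z this mix gives (7/12)·5 + (5/12)·(-3) = 5/3.
The smuggler will play X, holding the inspector to -29/12. Shifting weight toward the row that does better against X would raise this floor (the equalizing mix achieves -3/2 against both X and Y), so the proposed strategy is not optimal.

No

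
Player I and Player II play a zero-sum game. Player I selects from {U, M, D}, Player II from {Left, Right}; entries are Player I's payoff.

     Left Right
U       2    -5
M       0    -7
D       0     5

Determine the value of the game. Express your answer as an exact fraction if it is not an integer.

5/6

Row minima: U → -5, M → -7, D → 0; maximin = 0.
Column maxima: Left → 2, Right → 5; minimax = 2.
0 ≠ 2, so there is no saddle point; optimal play is mixed.
M is strictly dominated by U, so Player I never plays it.
On the remaining 2×2 (U, D vs Left, Right):
Let Player I play U with probability p. Expected payoff against Left: 2p + 0(1−p) = 2p; against Right: (-5)p + 5(1−p) = −10p + 5.
Setting these equal: 2p = −10p + 5 ⇒ 12p = 5 ⇒ p = 5/12, and the value is (2)·(5/12) = 5/6.
For Player II: with q = P(Left), equating U's and D's payoffs gives 7q − 5 = −5q + 5 ⇒ q = 5/6.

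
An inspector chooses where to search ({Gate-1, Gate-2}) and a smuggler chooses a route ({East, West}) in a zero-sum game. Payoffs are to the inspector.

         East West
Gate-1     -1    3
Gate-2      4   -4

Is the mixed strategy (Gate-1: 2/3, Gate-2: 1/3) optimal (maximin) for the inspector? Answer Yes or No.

Against East this mix gives (2/3)·(-1) + (1/3)·4 = 2/3.
Against West this mix gives (2/3)·3 + (1/3)·(-4) = 2/3.
All of the smuggler's active replies (East, West) yield 2/3, and no column does worse for the inspector. The mix makes the smuggler indifferent and guarantees 2/3, so it is optimal.

Yes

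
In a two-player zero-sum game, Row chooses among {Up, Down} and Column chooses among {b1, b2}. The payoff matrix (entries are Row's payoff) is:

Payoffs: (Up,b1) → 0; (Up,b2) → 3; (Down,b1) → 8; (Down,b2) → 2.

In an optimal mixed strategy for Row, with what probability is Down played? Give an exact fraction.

Row minima: Up → 0, Down → 2; maximin = 2.
Column maxima: b1 → 8, b2 → 3; minimax = 3.
2 ≠ 3, so there is no saddle point; optimal play is mixed.
Let Row play Up with probability p. Expected payoff against b1: 0p + 8(1−p) = −8p + 8; against b2: 3p + 2(1−p) = p + 2.
Setting these equal: −8p + 8 = p + 2 ⇒ −9p = -6 ⇒ p = 2/3, and the value is (-8)·(2/3) + 8 = 8/3.
For Column: with q = P(b1), equating Up's and Down's payoffs gives −3q + 3 = 6q + 2 ⇒ q = 1/9.

1/3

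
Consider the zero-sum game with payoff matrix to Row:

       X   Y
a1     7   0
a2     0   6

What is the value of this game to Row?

Row minima: a1 → 0, a2 → 0; maximin = 0.
Column maxima: X → 7, Y → 6; minimax = 6.
0 ≠ 6, so there is no saddle point; optimal play is mixed.
Let Row play a1 with probability p. Expected payoff against X: 7p + 0(1−p) = 7p; against Y: 0p + 6(1−p) = −6p + 6.
Setting these equal: 7p = −6p + 6 ⇒ 13p = 6 ⇒ p = 6/13, and the value is (7)·(6/13) = 42/13.
For Column: with q = P(X), equating a1's and a2's payoffs gives 7q = −6q + 6 ⇒ q = 6/13.

42/13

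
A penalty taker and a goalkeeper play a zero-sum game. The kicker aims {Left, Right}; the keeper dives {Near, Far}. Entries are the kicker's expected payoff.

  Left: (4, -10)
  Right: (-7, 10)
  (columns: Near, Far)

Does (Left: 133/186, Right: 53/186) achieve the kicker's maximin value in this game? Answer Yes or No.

No

Against Near this mix gives (133/186)·4 + (53/186)·(-7) = 161/186.
Against Far this mix gives (133/186)·(-10) + (53/186)·10 = -400/93.
The keeper will play Far, holding the kicker to -400/93. Shifting weight toward the row that does better against Far would raise this floor (the equalizing mix achieves -30/31 against both Far and Near), so the proposed strategy is not optimal.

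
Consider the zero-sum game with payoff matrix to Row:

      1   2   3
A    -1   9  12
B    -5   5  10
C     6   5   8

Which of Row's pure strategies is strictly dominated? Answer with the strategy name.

A gives a strictly higher payoff than B against every column: -1 > -5, 9 > 5, 12 > 10.
So B is strictly dominated and Row never plays it.

B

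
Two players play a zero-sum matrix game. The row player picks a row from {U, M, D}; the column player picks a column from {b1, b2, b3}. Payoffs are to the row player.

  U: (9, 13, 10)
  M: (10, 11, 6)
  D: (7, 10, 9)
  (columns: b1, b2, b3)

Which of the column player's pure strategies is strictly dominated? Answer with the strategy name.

b2

b1 holds the row player's payoff strictly below b2 in every row: 9 < 13, 10 < 11, 7 < 10.
So b2 is strictly dominated for the column player.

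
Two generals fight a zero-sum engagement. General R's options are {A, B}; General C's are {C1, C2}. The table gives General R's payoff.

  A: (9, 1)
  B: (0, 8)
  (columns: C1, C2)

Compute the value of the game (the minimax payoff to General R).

Row minima: A → 1, B → 0; maximin = 1.
Column maxima: C1 → 9, C2 → 8; minimax = 8.
1 ≠ 8, so there is no saddle point; optimal play is mixed.
Let General R play A with probability p. Expected payoff against C1: 9p + 0(1−p) = 9p; against C2: 1p + 8(1−p) = −7p + 8.
Setting these equal: 9p = −7p + 8 ⇒ 16p = 8 ⇒ p = 1/2, and the value is (9)·(1/2) = 9/2.
For General C: with q = P(C1), equating A's and B's payoffs gives 8q + 1 = −8q + 8 ⇒ q = 7/16.

9/2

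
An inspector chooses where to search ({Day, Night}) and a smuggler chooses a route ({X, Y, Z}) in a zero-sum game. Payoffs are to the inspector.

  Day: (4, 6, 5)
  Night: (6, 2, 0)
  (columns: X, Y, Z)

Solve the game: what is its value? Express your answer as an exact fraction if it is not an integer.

30/7

Row minima: Day → 4, Night → 0; maximin = 4.
Column maxima: X → 6, Y → 6, Z → 5; minimax = 5.
4 ≠ 5, so there is no saddle point; optimal play is mixed.
Y is strictly dominated by Z (it gives the inspector strictly more in every row), so the smuggler never plays it.
On the remaining 2×2 (Day, Night vs X, Z):
Let the inspector play Day with probability p. Expected payoff against X: 4p + 6(1−p) = −2p + 6; against Z: 5p + 0(1−p) = 5p.
Setting these equal: −2p + 6 = 5p ⇒ −7p = -6 ⇒ p = 6/7, and the value is (-2)·(6/7) + 6 = 30/7.
For the smuggler: with q = P(X), equating Day's and Night's payoffs gives −q + 5 = 6q ⇒ q = 5/7.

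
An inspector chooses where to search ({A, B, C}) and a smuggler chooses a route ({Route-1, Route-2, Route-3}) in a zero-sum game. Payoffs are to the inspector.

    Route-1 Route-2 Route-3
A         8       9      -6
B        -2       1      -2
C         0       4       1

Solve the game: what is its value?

Row minima: A → -6, B → -2, C → 0; maximin = 0.
Column maxima: Route-1 → 8, Route-2 → 9, Route-3 → 1; minimax = 1.
0 ≠ 1, so there is no saddle point; optimal play is mixed.
B is strictly dominated by C, so the inspector never plays it.
Route-2 is strictly dominated by Route-1 (it gives the inspector strictly more in every row), so the smuggler never plays it.
On the remaining 2×2 (A, C vs Route-1, Route-3):
Let the inspector play A with probability p. Expected payoff against Route-1: 8p + 0(1−p) = 8p; against Route-3: (-6)p + 1(1−p) = −7p + 1.
Setting these equal: 8p = −7p + 1 ⇒ 15p = 1 ⇒ p = 1/15, and the value is (8)·(1/15) = 8/15.
For the smuggler: with q = P(Route-1), equating A's and C's payoffs gives 14q − 6 = −q + 1 ⇒ q = 7/15.

8/15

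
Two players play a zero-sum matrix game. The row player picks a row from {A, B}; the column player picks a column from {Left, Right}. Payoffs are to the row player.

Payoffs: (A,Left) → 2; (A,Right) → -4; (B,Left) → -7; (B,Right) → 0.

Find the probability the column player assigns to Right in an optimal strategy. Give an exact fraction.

Row minima: A → -4, B → -7; maximin = -4.
Column maxima: Left → 2, Right → 0; minimax = 0.
-4 ≠ 0, so there is no saddle point; optimal play is mixed.
Let the row player play A with probability p. Expected payoff against Left: 2p + (-7)(1−p) = 9p − 7; against Right: (-4)p + 0(1−p) = −4p.
Setting these equal: 9p − 7 = −4p ⇒ 13p = 7 ⇒ p = 7/13, and the value is (9)·(7/13) − 7 = -28/13.
For the column player: with q = P(Left), equating A's and B's payoffs gives 6q − 4 = −7q ⇒ q = 4/13.

9/13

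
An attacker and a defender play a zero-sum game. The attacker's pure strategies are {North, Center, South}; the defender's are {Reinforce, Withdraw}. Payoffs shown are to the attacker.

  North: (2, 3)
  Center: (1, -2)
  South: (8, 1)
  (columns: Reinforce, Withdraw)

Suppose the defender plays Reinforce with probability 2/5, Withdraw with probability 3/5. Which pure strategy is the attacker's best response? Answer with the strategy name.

South

Expected payoff of North: (2/5)·2 + (3/5)·3 = 13/5.
Expected payoff of Center: (2/5)·1 + (3/5)·(-2) = -4/5.
Expected payoff of South: (2/5)·8 + (3/5)·1 = 19/5.
The largest is 19/5, so the attacker's best response is South.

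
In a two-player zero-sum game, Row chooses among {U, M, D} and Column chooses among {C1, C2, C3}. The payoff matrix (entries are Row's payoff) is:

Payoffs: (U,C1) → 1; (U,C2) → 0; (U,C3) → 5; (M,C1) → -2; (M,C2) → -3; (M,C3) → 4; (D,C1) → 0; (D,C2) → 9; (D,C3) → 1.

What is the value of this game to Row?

9/10

Row minima: U → 0, M → -3, D → 0; maximin = 0.
Column maxima: C1 → 1, C2 → 9, C3 → 5; minimax = 1.
0 ≠ 1, so there is no saddle point; optimal play is mixed.
M is strictly dominated by U, so Row never plays it.
C3 is strictly dominated by C1 (it gives Row strictly more in every row), so Column never plays it.
On the remaining 2×2 (U, D vs C1, C2):
Let Row play U with probability p. Expected payoff against C1: 1p + 0(1−p) = p; against C2: 0p + 9(1−p) = −9p + 9.
Setting these equal: p = −9p + 9 ⇒ 10p = 9 ⇒ p = 9/10, and the value is (1)·(9/10) = 9/10.
For Column: with q = P(C1), equating U's and D's payoffs gives q = −9q + 9 ⇒ q = 9/10.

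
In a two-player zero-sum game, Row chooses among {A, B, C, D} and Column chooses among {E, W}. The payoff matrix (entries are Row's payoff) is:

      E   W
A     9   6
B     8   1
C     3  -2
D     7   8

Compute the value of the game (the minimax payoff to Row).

15/2

Row minima: A → 6, B → 1, C → -2, D → 7; maximin = 7.
Column maxima: E → 9, W → 8; minimax = 8.
7 ≠ 8, so there is no saddle point; optimal play is mixed.
B is strictly dominated by A, so Row never plays it.
C is strictly dominated by A, so Row never plays it.
On the remaining 2×2 (A, D vs E, W):
Let Row play A with probability p. Expected payoff against E: 9p + 7(1−p) = 2p + 7; against W: 6p + 8(1−p) = −2p + 8.
Setting these equal: 2p + 7 = −2p + 8 ⇒ 4p = 1 ⇒ p = 1/4, and the value is (2)·(1/4) + 7 = 15/2.
For Column: with q = P(E), equating A's and D's payoffs gives 3q + 6 = −q + 8 ⇒ q = 1/2.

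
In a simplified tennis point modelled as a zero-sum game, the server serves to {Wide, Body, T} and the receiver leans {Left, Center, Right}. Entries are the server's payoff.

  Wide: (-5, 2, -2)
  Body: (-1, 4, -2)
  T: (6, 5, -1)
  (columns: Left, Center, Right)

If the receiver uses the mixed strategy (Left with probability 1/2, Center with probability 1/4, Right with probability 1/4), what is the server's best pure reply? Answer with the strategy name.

T

Expected payoff of Wide: (1/2)·(-5) + (1/4)·2 + (1/4)·(-2) = -5/2.
Expected payoff of Body: (1/2)·(-1) + (1/4)·4 + (1/4)·(-2) = 0.
Expected payoff of T: (1/2)·6 + (1/4)·5 + (1/4)·(-1) = 4.
The largest is 4, so the server's best response is T.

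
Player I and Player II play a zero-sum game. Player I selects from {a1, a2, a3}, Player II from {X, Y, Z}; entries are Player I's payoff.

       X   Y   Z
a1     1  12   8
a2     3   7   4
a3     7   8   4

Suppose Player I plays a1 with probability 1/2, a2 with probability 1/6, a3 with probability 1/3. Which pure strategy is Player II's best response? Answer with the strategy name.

X

If Player II plays X, Player I's expected payoff is (1/2)·1 + (1/6)·3 + (1/3)·7 = 10/3.
If Player II plays Y, Player I's expected payoff is (1/2)·12 + (1/6)·7 + (1/3)·8 = 59/6.
If Player II plays Z, Player I's expected payoff is (1/2)·8 + (1/6)·4 + (1/3)·4 = 6.
Player II minimizes Player I's payoff; the smallest is 10/3, so the best response is X.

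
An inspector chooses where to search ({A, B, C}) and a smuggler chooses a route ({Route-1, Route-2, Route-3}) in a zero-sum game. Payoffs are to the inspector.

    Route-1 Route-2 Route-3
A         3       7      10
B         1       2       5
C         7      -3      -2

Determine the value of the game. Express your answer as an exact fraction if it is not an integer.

29/7

Row minima: A → 3, B → 1, C → -3; maximin = 3.
Column maxima: Route-1 → 7, Route-2 → 7, Route-3 → 10; minimax = 7.
3 ≠ 7, so there is no saddle point; optimal play is mixed.
B is strictly dominated by A, so the inspector never plays it.
Route-3 is strictly dominated by Route-2 (it gives the inspector strictly more in every row), so the smuggler never plays it.
On the remaining 2×2 (A, C vs Route-1, Route-2):
Let the inspector play A with probability p. Expected payoff against Route-1: 3p + 7(1−p) = −4p + 7; against Route-2: 7p + (-3)(1−p) = 10p − 3.
Setting these equal: −4p + 7 = 10p − 3 ⇒ −14p = -10 ⇒ p = 5/7, and the value is (-4)·(5/7) + 7 = 29/7.
For the smuggler: with q = P(Route-1), equating A's and C's payoffs gives −4q + 7 = 10q − 3 ⇒ q = 5/7.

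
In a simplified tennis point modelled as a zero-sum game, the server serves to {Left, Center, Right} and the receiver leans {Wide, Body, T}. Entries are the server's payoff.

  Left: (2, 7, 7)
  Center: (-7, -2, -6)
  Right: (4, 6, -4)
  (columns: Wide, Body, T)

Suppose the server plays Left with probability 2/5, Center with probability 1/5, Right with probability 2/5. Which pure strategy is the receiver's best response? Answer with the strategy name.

If the receiver plays Wide, the server's expected payoff is (2/5)·2 + (1/5)·(-7) + (2/5)·4 = 1.
If the receiver plays Body, the server's expected payoff is (2/5)·7 + (1/5)·(-2) + (2/5)·6 = 24/5.
If the receiver plays T, the server's expected payoff is (2/5)·7 + (1/5)·(-6) + (2/5)·(-4) = 0.
The receiver minimizes the server's payoff; the smallest is 0, so the best response is T.

T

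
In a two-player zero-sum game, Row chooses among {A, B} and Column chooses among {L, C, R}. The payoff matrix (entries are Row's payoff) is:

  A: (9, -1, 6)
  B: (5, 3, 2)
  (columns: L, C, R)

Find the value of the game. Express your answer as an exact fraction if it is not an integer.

5/2

Row minima: A → -1, B → 2; maximin = 2.
Column maxima: L → 9, C → 3, R → 6; minimax = 3.
2 ≠ 3, so there is no saddle point; optimal play is mixed.
L is strictly dominated by C (it gives Row strictly more in every row), so Column never plays it.
On the remaining 2×2 (A, B vs C, R):
Let Row play A with probability p. Expected payoff against C: (-1)p + 3(1−p) = −4p + 3; against R: 6p + 2(1−p) = 4p + 2.
Setting these equal: −4p + 3 = 4p + 2 ⇒ −8p = -1 ⇒ p = 1/8, and the value is (-4)·(1/8) + 3 = 5/2.
For Column: with q = P(C), equating A's and B's payoffs gives −7q + 6 = q + 2 ⇒ q = 1/2.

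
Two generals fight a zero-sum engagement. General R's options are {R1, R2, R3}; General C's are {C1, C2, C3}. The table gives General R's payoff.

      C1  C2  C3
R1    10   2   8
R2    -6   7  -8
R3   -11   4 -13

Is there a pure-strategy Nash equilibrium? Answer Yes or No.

Row minima: R1 → 2, R2 → -8, R3 → -13; maximin = 2.
Column maxima: C1 → 10, C2 → 7, C3 → 8; minimax = 7.
2 ≠ 7, so no pure-strategy equilibrium exists.

No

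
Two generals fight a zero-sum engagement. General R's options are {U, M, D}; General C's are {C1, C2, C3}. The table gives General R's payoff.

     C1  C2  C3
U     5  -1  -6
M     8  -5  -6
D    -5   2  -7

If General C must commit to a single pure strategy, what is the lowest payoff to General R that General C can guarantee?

-6

Column maxima: C1 → 8, C2 → 2, C3 → -6.
The smallest of these is -6.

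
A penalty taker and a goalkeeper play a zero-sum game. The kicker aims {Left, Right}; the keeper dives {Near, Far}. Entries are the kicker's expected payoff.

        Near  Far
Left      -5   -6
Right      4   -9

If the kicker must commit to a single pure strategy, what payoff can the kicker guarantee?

-6

Row minima: Left → -6, Right → -9.
The best of these is -6.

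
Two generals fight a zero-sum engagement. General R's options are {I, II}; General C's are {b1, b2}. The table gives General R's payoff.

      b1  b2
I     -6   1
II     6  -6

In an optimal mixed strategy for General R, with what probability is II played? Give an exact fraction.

7/19

Row minima: I → -6, II → -6; maximin = -6.
Column maxima: b1 → 6, b2 → 1; minimax = 1.
-6 ≠ 1, so there is no saddle point; optimal play is mixed.
Let General R play I with probability p. Expected payoff against b1: (-6)p + 6(1−p) = −12p + 6; against b2: 1p + (-6)(1−p) = 7p − 6.
Setting these equal: −12p + 6 = 7p − 6 ⇒ −19p = -12 ⇒ p = 12/19, and the value is (-12)·(12/19) + 6 = -30/19.
For General C: with q = P(b1), equating I's and II's payoffs gives −7q + 1 = 12q − 6 ⇒ q = 7/19.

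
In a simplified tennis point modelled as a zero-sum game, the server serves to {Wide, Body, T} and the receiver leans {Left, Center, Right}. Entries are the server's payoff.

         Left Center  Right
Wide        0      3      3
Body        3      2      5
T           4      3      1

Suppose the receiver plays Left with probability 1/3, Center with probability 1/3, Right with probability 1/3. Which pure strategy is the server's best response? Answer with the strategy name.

Body

Expected payoff of Wide: (1/3)·0 + (1/3)·3 + (1/3)·3 = 2.
Expected payoff of Body: (1/3)·3 + (1/3)·2 + (1/3)·5 = 10/3.
Expected payoff of T: (1/3)·4 + (1/3)·3 + (1/3)·1 = 8/3.
The largest is 10/3, so the server's best response is Body.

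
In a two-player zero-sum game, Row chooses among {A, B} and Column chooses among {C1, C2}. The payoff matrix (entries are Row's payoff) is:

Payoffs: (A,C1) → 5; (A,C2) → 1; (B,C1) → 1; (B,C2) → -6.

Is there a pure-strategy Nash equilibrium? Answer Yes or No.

Row minima: A → 1, B → -6; maximin = 1.
Column maxima: C1 → 5, C2 → 1; minimax = 1.
maximin = minimax = 1, so a saddle point exists.

Yes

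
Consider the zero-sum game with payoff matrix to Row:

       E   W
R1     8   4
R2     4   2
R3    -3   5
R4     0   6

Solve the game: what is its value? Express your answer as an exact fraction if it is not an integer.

Row minima: R1 → 4, R2 → 2, R3 → -3, R4 → 0; maximin = 4.
Column maxima: E → 8, W → 6; minimax = 6.
4 ≠ 6, so there is no saddle point; optimal play is mixed.
R2 is strictly dominated by R1, so Row never plays it.
R3 is strictly dominated by R4, so Row never plays it.
On the remaining 2×2 (R1, R4 vs E, W):
Let Row play R1 with probability p. Expected payoff against E: 8p + 0(1−p) = 8p; against W: 4p + 6(1−p) = −2p + 6.
Setting these equal: 8p = −2p + 6 ⇒ 10p = 6 ⇒ p = 3/5, and the value is (8)·(3/5) = 24/5.
For Column: with q = P(E), equating R1's and R4's payoffs gives 4q + 4 = −6q + 6 ⇒ q = 1/5.

24/5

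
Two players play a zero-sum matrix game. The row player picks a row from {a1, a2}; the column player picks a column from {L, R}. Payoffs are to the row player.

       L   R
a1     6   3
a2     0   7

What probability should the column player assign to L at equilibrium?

2/5

Row minima: a1 → 3, a2 → 0; maximin = 3.
Column maxima: L → 6, R → 7; minimax = 6.
3 ≠ 6, so there is no saddle point; optimal play is mixed.
Let the row player play a1 with probability p. Expected payoff against L: 6p + 0(1−p) = 6p; against R: 3p + 7(1−p) = −4p + 7.
Setting these equal: 6p = −4p + 7 ⇒ 10p = 7 ⇒ p = 7/10, and the value is (6)·(7/10) = 21/5.
For the column player: with q = P(L), equating a1's and a2's payoffs gives 3q + 3 = −7q + 7 ⇒ q = 2/5.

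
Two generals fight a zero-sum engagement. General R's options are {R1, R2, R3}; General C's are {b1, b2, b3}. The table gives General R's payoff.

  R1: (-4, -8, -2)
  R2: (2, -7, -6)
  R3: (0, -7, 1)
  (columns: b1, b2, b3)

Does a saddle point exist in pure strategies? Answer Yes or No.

Row minima: R1 → -8, R2 → -7, R3 → -7; maximin = -7.
Column maxima: b1 → 2, b2 → -7, b3 → 1; minimax = -7.
maximin = minimax = -7, so a saddle point exists.

Yes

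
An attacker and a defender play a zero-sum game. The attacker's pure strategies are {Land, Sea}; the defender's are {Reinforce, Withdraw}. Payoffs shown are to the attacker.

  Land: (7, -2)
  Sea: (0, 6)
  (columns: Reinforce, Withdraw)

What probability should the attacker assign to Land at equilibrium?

2/5

Row minima: Land → -2, Sea → 0; maximin = 0.
Column maxima: Reinforce → 7, Withdraw → 6; minimax = 6.
0 ≠ 6, so there is no saddle point; optimal play is mixed.
Let the attacker play Land with probability p. Expected payoff against Reinforce: 7p + 0(1−p) = 7p; against Withdraw: (-2)p + 6(1−p) = −8p + 6.
Setting these equal: 7p = −8p + 6 ⇒ 15p = 6 ⇒ p = 2/5, and the value is (7)·(2/5) = 14/5.
For the defender: with q = P(Reinforce), equating Land's and Sea's payoffs gives 9q − 2 = −6q + 6 ⇒ q = 8/15.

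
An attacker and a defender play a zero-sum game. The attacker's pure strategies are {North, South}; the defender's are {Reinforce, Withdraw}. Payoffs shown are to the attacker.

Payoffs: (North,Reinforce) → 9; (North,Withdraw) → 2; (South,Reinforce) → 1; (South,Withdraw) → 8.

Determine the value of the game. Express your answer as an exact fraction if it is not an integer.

5

Row minima: North → 2, South → 1; maximin = 2.
Column maxima: Reinforce → 9, Withdraw → 8; minimax = 8.
2 ≠ 8, so there is no saddle point; optimal play is mixed.
Let the attacker play North with probability p. Expected payoff against Reinforce: 9p + 1(1−p) = 8p + 1; against Withdraw: 2p + 8(1−p) = −6p + 8.
Setting these equal: 8p + 1 = −6p + 8 ⇒ 14p = 7 ⇒ p = 1/2, and the value is (8)·(1/2) + 1 = 5.
For the defender: with q = P(Reinforce), equating North's and South's payoffs gives 7q + 2 = −7q + 8 ⇒ q = 3/7.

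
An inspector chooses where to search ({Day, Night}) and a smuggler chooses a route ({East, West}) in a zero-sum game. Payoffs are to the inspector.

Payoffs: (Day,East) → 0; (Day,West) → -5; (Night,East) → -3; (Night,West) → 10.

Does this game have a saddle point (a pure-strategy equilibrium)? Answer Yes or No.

Row minima: Day → -5, Night → -3; maximin = -3.
Column maxima: East → 0, West → 10; minimax = 0.
-3 ≠ 0, so no pure-strategy equilibrium exists.

No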